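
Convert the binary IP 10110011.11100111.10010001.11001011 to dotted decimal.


10110011 = 179
11100111 = 231
10010001 = 145
11001011 = 203
IP: 179.231.145.203


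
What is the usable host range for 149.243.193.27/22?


Network: 149.243.192.0
Broadcast: 149.243.195.255
First usable = network + 1
Last usable = broadcast - 1
Range: 149.243.192.1 to 149.243.195.254


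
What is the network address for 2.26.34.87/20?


IP:   00000010.00011010.00100010.01010111
Mask: 11111111.11111111.11110000.00000000
AND operation:
Net:  00000010.00011010.00100000.00000000
Network: 2.26.32.0/20


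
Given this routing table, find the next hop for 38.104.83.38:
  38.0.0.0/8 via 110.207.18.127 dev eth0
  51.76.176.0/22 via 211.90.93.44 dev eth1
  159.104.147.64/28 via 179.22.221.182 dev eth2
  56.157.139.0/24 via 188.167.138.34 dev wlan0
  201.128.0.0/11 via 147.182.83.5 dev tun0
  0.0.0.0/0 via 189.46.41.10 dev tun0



Longest prefix match for 38.104.83.38:
  /8 38.0.0.0: MATCH
  /22 51.76.176.0: no
  /28 159.104.147.64: no
  /24 56.157.139.0: no
  /11 201.128.0.0: no
  /0 0.0.0.0: MATCH
Selected: next-hop 110.207.18.127 via eth0 (matched /8)


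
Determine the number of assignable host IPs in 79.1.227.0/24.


Host bits = 32 - 24 = 8
Total addresses = 2^8 = 256
Usable = total - 2 (network and broadcast)
Usable hosts: 254


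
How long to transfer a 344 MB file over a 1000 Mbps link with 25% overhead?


Effective throughput = 1000 * (1 - 25/100) = 750 Mbps
File size in Mb = 344 * 8 = 2752 Mb
Time = 2752 / 750
Time = 3.6693 seconds


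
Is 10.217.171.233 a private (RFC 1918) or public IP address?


RFC 1918 private ranges:
  10.0.0.0/8 (10.0.0.0 - 10.255.255.255)
  172.16.0.0/12 (172.16.0.0 - 172.31.255.255)
  192.168.0.0/16 (192.168.0.0 - 192.168.255.255)
Private (in 10.0.0.0/8)


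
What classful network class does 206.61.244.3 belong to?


First octet: 206
Binary: 11001110
110xxxxx -> Class C (192-223)
Class C, default mask 255.255.255.0 (/24)


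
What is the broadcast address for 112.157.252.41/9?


Network: 112.128.0.0/9
Host bits = 23
Set all host bits to 1:
Broadcast: 112.255.255.255


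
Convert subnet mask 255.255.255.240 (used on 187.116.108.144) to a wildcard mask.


Subnet mask: 255.255.255.240
Wildcard = 255.255.255.255 - subnet mask
255 - 255 = 0
255 - 255 = 0
255 - 255 = 0
255 - 240 = 15
Wildcard: 0.0.0.15


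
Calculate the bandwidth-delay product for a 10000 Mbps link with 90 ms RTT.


BDP = bandwidth * RTT
= 10000 Mbps * 90 ms
= 10000 * 1e6 * 90 / 1000 bits
= 900000000 bits
= 112500000 bytes
= 109863.2812 KB
BDP = 900000000 bits (112500000 bytes)


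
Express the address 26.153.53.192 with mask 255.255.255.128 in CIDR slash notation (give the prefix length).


Binary: 11111111.11111111.11111111.10000000
Count leading 1s
Prefix: /25


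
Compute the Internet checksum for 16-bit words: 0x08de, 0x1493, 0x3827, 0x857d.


Sum all words (with carry folding):
+ 0x08de = 0x08de
+ 0x1493 = 0x1d71
+ 0x3827 = 0x5598
+ 0x857d = 0xdb15
One's complement: ~0xdb15
Checksum = 0x24ea


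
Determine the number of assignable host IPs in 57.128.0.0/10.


Host bits = 32 - 10 = 22
Total addresses = 2^22 = 4194304
Usable = total - 2 (network and broadcast)
Usable hosts: 4194302


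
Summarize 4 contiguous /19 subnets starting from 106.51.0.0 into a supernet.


Original prefix: /19
Number of subnets: 4 = 2^2
New prefix = 19 - 2 = 17
Supernet: 106.51.0.0/17


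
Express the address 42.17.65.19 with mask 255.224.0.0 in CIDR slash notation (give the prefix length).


Binary: 11111111.11100000.00000000.00000000
Count leading 1s
Prefix: /11


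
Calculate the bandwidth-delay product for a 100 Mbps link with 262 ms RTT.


BDP = bandwidth * RTT
= 100 Mbps * 262 ms
= 100 * 1e6 * 262 / 1000 bits
= 26200000 bits
= 3275000 bytes
= 3198.2422 KB
BDP = 26200000 bits (3275000 bytes)


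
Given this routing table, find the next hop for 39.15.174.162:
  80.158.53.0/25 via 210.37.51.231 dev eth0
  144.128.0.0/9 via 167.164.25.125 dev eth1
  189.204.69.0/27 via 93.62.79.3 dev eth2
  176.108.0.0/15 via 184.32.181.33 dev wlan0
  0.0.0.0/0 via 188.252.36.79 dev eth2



Longest prefix match for 39.15.174.162:
  /25 80.158.53.0: no
  /9 144.128.0.0: no
  /27 189.204.69.0: no
  /15 176.108.0.0: no
  /0 0.0.0.0: MATCH
Selected: next-hop 188.252.36.79 via eth2 (matched /0)


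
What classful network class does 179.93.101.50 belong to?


First octet: 179
Binary: 10110011
10xxxxxx -> Class B (128-191)
Class B, default mask 255.255.0.0 (/16)


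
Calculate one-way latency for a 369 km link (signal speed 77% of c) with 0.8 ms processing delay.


Speed = 0.77 * 3e5 km/s = 231000 km/s
Propagation delay = 369 / 231000 = 0.0016 s = 1.5974 ms
Processing delay = 0.8 ms
Total one-way latency = 2.3974 ms


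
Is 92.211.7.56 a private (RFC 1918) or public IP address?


RFC 1918 private ranges:
  10.0.0.0/8 (10.0.0.0 - 10.255.255.255)
  172.16.0.0/12 (172.16.0.0 - 172.31.255.255)
  192.168.0.0/16 (192.168.0.0 - 192.168.255.255)
Public (not in any RFC 1918 range)


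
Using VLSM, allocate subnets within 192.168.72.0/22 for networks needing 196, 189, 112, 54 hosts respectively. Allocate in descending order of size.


196 hosts -> /24 (254 usable): 192.168.72.0/24
189 hosts -> /24 (254 usable): 192.168.73.0/24
112 hosts -> /25 (126 usable): 192.168.74.0/25
54 hosts -> /26 (62 usable): 192.168.74.128/26
Allocation: 192.168.72.0/24 (196 hosts, 254 usable); 192.168.73.0/24 (189 hosts, 254 usable); 192.168.74.0/25 (112 hosts, 126 usable); 192.168.74.128/26 (54 hosts, 62 usable)


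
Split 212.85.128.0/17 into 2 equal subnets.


New prefix = 17 + 1 = 18
Each subnet has 16384 addresses
  212.85.128.0/18
  212.85.192.0/18
Subnets: 212.85.128.0/18, 212.85.192.0/18


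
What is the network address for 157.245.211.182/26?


IP:   10011101.11110101.11010011.10110110
Mask: 11111111.11111111.11111111.11000000
AND operation:
Net:  10011101.11110101.11010011.10000000
Network: 157.245.211.128/26


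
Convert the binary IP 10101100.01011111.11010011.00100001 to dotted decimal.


10101100 = 172
01011111 = 95
11010011 = 211
00100001 = 33
IP: 172.95.211.33


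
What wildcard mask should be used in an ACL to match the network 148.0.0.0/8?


Subnet mask: 255.0.0.0
Wildcard = 255.255.255.255 - subnet mask
255 - 255 = 0
255 - 0 = 255
255 - 0 = 255
255 - 0 = 255
Wildcard: 0.255.255.255


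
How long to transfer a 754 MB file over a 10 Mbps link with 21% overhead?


Effective throughput = 10 * (1 - 21/100) = 7.9 Mbps
File size in Mb = 754 * 8 = 6032 Mb
Time = 6032 / 7.9
Time = 763.5443 seconds


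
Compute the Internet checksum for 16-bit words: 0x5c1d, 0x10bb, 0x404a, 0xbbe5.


Sum all words (with carry folding):
+ 0x5c1d = 0x5c1d
+ 0x10bb = 0x6cd8
+ 0x404a = 0xad22
+ 0xbbe5 = 0x6908
One's complement: ~0x6908
Checksum = 0x96f7


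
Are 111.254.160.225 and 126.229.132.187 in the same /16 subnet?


Mask: 255.255.0.0
111.254.160.225 AND mask = 111.254.0.0
126.229.132.187 AND mask = 126.229.0.0
No, different subnets (111.254.0.0 vs 126.229.0.0)


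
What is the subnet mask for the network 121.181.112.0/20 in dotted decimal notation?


/20 means 20 network bits, 12 host bits
Binary: 11111111111111111111000000000000
Mask: 255.255.240.0


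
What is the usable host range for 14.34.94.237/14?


Network: 14.32.0.0
Broadcast: 14.35.255.255
First usable = network + 1
Last usable = broadcast - 1
Range: 14.32.0.1 to 14.35.255.254


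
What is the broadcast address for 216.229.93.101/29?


Network: 216.229.93.96/29
Host bits = 3
Set all host bits to 1:
Broadcast: 216.229.93.103


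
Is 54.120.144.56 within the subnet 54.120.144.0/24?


Subnet network: 54.120.144.0
Test IP AND mask: 54.120.144.0
Yes, 54.120.144.56 is in 54.120.144.0/24


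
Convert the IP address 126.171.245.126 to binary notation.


126 = 01111110
171 = 10101011
245 = 11110101
126 = 01111110
Binary: 01111110.10101011.11110101.01111110


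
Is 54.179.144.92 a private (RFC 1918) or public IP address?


RFC 1918 private ranges:
  10.0.0.0/8 (10.0.0.0 - 10.255.255.255)
  172.16.0.0/12 (172.16.0.0 - 172.31.255.255)
  192.168.0.0/16 (192.168.0.0 - 192.168.255.255)
Public (not in any RFC 1918 range)


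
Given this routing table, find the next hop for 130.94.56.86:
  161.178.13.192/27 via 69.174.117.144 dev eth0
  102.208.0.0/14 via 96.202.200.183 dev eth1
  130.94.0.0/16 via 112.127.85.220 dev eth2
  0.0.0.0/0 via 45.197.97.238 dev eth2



Longest prefix match for 130.94.56.86:
  /27 161.178.13.192: no
  /14 102.208.0.0: no
  /16 130.94.0.0: MATCH
  /0 0.0.0.0: MATCH
Selected: next-hop 112.127.85.220 via eth2 (matched /16)


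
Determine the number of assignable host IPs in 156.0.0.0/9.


Host bits = 32 - 9 = 23
Total addresses = 2^23 = 8388608
Usable = total - 2 (network and broadcast)
Usable hosts: 8388606


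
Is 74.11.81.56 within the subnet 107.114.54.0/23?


Subnet network: 107.114.54.0
Test IP AND mask: 74.11.80.0
No, 74.11.81.56 is not in 107.114.54.0/23


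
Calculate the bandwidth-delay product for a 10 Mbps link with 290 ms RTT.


BDP = bandwidth * RTT
= 10 Mbps * 290 ms
= 10 * 1e6 * 290 / 1000 bits
= 2900000 bits
= 362500 bytes
= 354.0039 KB
BDP = 2900000 bits (362500 bytes)


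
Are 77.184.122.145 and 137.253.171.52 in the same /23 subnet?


Mask: 255.255.254.0
77.184.122.145 AND mask = 77.184.122.0
137.253.171.52 AND mask = 137.253.170.0
No, different subnets (77.184.122.0 vs 137.253.170.0)


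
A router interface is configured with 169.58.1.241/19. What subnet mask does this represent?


/19 means 19 network bits, 13 host bits
Binary: 11111111111111111110000000000000
Mask: 255.255.224.0


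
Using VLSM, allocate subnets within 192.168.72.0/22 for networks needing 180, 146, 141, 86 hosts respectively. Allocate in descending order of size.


180 hosts -> /24 (254 usable): 192.168.72.0/24
146 hosts -> /24 (254 usable): 192.168.73.0/24
141 hosts -> /24 (254 usable): 192.168.74.0/24
86 hosts -> /25 (126 usable): 192.168.75.0/25
Allocation: 192.168.72.0/24 (180 hosts, 254 usable); 192.168.73.0/24 (146 hosts, 254 usable); 192.168.74.0/24 (141 hosts, 254 usable); 192.168.75.0/25 (86 hosts, 126 usable)


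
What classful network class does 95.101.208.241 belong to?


First octet: 95
Binary: 01011111
0xxxxxxx -> Class A (1-126)
Class A, default mask 255.0.0.0 (/8)


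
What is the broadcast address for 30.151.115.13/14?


Network: 30.148.0.0/14
Host bits = 18
Set all host bits to 1:
Broadcast: 30.151.255.255


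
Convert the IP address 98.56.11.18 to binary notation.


98 = 01100010
56 = 00111000
11 = 00001011
18 = 00010010
Binary: 01100010.00111000.00001011.00010010


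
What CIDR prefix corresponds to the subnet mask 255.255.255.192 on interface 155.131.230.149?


Binary: 11111111.11111111.11111111.11000000
Count leading 1s
Prefix: /26


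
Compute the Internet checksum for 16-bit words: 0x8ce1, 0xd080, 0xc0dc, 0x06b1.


Sum all words (with carry folding):
+ 0x8ce1 = 0x8ce1
+ 0xd080 = 0x5d62
+ 0xc0dc = 0x1e3f
+ 0x06b1 = 0x24f0
One's complement: ~0x24f0
Checksum = 0xdb0f


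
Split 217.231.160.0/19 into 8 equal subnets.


New prefix = 19 + 3 = 22
Each subnet has 1024 addresses
  217.231.160.0/22
  217.231.164.0/22
  217.231.168.0/22
  217.231.172.0/22
  217.231.176.0/22
  217.231.180.0/22
  217.231.184.0/22
  217.231.188.0/22
Subnets: 217.231.160.0/22, 217.231.164.0/22, 217.231.168.0/22, 217.231.172.0/22, 217.231.176.0/22, 217.231.180.0/22, 217.231.184.0/22, 217.231.188.0/22


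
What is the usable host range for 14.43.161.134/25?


Network: 14.43.161.128
Broadcast: 14.43.161.255
First usable = network + 1
Last usable = broadcast - 1
Range: 14.43.161.129 to 14.43.161.254


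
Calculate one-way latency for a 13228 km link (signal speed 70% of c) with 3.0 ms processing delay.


Speed = 0.7 * 3e5 km/s = 210000 km/s
Propagation delay = 13228 / 210000 = 0.063 s = 62.9905 ms
Processing delay = 3.0 ms
Total one-way latency = 65.9905 ms


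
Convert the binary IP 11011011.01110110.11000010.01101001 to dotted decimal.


11011011 = 219
01110110 = 118
11000010 = 194
01101001 = 105
IP: 219.118.194.105


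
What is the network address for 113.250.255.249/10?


IP:   01110001.11111010.11111111.11111001
Mask: 11111111.11000000.00000000.00000000
AND operation:
Net:  01110001.11000000.00000000.00000000
Network: 113.192.0.0/10


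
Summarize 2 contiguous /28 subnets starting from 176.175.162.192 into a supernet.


Original prefix: /28
Number of subnets: 2 = 2^1
New prefix = 28 - 1 = 27
Supernet: 176.175.162.192/27


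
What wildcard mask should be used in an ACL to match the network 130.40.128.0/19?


Subnet mask: 255.255.224.0
Wildcard = 255.255.255.255 - subnet mask
255 - 255 = 0
255 - 255 = 0
255 - 224 = 31
255 - 0 = 255
Wildcard: 0.0.31.255


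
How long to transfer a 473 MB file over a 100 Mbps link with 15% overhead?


Effective throughput = 100 * (1 - 15/100) = 85 Mbps
File size in Mb = 473 * 8 = 3784 Mb
Time = 3784 / 85
Time = 44.5176 seconds


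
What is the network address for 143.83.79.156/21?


IP:   10001111.01010011.01001111.10011100
Mask: 11111111.11111111.11111000.00000000
AND operation:
Net:  10001111.01010011.01001000.00000000
Network: 143.83.72.0/21


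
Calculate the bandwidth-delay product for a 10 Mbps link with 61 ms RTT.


BDP = bandwidth * RTT
= 10 Mbps * 61 ms
= 10 * 1e6 * 61 / 1000 bits
= 610000 bits
= 76250 bytes
= 74.4629 KB
BDP = 610000 bits (76250 bytes)


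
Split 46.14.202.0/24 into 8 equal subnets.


New prefix = 24 + 3 = 27
Each subnet has 32 addresses
  46.14.202.0/27
  46.14.202.32/27
  46.14.202.64/27
  46.14.202.96/27
  46.14.202.128/27
  46.14.202.160/27
  46.14.202.192/27
  46.14.202.224/27
Subnets: 46.14.202.0/27, 46.14.202.32/27, 46.14.202.64/27, 46.14.202.96/27, 46.14.202.128/27, 46.14.202.160/27, 46.14.202.192/27, 46.14.202.224/27


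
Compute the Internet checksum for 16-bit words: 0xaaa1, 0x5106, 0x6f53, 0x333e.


Sum all words (with carry folding):
+ 0xaaa1 = 0xaaa1
+ 0x5106 = 0xfba7
+ 0x6f53 = 0x6afb
+ 0x333e = 0x9e39
One's complement: ~0x9e39
Checksum = 0x61c6


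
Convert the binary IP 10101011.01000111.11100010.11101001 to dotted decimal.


10101011 = 171
01000111 = 71
11100010 = 226
11101001 = 233
IP: 171.71.226.233


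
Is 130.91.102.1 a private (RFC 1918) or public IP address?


RFC 1918 private ranges:
  10.0.0.0/8 (10.0.0.0 - 10.255.255.255)
  172.16.0.0/12 (172.16.0.0 - 172.31.255.255)
  192.168.0.0/16 (192.168.0.0 - 192.168.255.255)
Public (not in any RFC 1918 range)


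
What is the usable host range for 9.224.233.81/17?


Network: 9.224.128.0
Broadcast: 9.224.255.255
First usable = network + 1
Last usable = broadcast - 1
Range: 9.224.128.1 to 9.224.255.254


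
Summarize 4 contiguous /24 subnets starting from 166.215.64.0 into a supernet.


Original prefix: /24
Number of subnets: 4 = 2^2
New prefix = 24 - 2 = 22
Supernet: 166.215.64.0/22


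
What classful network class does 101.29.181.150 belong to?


First octet: 101
Binary: 01100101
0xxxxxxx -> Class A (1-126)
Class A, default mask 255.0.0.0 (/8)


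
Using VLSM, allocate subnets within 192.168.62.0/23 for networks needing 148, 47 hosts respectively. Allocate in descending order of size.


148 hosts -> /24 (254 usable): 192.168.62.0/24
47 hosts -> /26 (62 usable): 192.168.63.0/26
Allocation: 192.168.62.0/24 (148 hosts, 254 usable); 192.168.63.0/26 (47 hosts, 62 usable)


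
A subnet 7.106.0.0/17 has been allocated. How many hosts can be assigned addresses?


Host bits = 32 - 17 = 15
Total addresses = 2^15 = 32768
Usable = total - 2 (network and broadcast)
Usable hosts: 32766


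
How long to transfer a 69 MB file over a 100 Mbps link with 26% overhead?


Effective throughput = 100 * (1 - 26/100) = 74 Mbps
File size in Mb = 69 * 8 = 552 Mb
Time = 552 / 74
Time = 7.4595 seconds


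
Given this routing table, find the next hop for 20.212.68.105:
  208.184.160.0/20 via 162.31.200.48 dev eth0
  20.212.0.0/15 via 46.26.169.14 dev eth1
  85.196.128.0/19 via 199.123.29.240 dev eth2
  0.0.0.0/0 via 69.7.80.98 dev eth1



Longest prefix match for 20.212.68.105:
  /20 208.184.160.0: no
  /15 20.212.0.0: MATCH
  /19 85.196.128.0: no
  /0 0.0.0.0: MATCH
Selected: next-hop 46.26.169.14 via eth1 (matched /15)


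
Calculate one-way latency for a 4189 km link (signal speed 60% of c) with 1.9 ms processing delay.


Speed = 0.6 * 3e5 km/s = 180000 km/s
Propagation delay = 4189 / 180000 = 0.0233 s = 23.2722 ms
Processing delay = 1.9 ms
Total one-way latency = 25.1722 ms


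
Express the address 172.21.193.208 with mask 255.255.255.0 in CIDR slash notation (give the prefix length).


Binary: 11111111.11111111.11111111.00000000
Count leading 1s
Prefix: /24


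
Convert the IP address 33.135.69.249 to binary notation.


33 = 00100001
135 = 10000111
69 = 01000101
249 = 11111001
Binary: 00100001.10000111.01000101.11111001


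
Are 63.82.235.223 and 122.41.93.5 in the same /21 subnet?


Mask: 255.255.248.0
63.82.235.223 AND mask = 63.82.232.0
122.41.93.5 AND mask = 122.41.88.0
No, different subnets (63.82.232.0 vs 122.41.88.0)


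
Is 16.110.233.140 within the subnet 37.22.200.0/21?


Subnet network: 37.22.200.0
Test IP AND mask: 16.110.232.0
No, 16.110.233.140 is not in 37.22.200.0/21


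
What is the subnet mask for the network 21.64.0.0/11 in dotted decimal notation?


/11 means 11 network bits, 21 host bits
Binary: 11111111111000000000000000000000
Mask: 255.224.0.0


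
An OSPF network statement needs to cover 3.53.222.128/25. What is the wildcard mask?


Subnet mask: 255.255.255.128
Wildcard = 255.255.255.255 - subnet mask
255 - 255 = 0
255 - 255 = 0
255 - 255 = 0
255 - 128 = 127
Wildcard: 0.0.0.127


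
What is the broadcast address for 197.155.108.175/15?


Network: 197.154.0.0/15
Host bits = 17
Set all host bits to 1:
Broadcast: 197.155.255.255


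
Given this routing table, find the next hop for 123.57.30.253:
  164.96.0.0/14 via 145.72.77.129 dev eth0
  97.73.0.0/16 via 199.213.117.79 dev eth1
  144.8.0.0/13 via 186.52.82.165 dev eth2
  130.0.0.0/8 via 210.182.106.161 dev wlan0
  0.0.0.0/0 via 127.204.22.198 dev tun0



Longest prefix match for 123.57.30.253:
  /14 164.96.0.0: no
  /16 97.73.0.0: no
  /13 144.8.0.0: no
  /8 130.0.0.0: no
  /0 0.0.0.0: MATCH
Selected: next-hop 127.204.22.198 via tun0 (matched /0)


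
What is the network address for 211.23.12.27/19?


IP:   11010011.00010111.00001100.00011011
Mask: 11111111.11111111.11100000.00000000
AND operation:
Net:  11010011.00010111.00000000.00000000
Network: 211.23.0.0/19


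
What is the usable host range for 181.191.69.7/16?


Network: 181.191.0.0
Broadcast: 181.191.255.255
First usable = network + 1
Last usable = broadcast - 1
Range: 181.191.0.1 to 181.191.255.254


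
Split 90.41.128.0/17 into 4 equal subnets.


New prefix = 17 + 2 = 19
Each subnet has 8192 addresses
  90.41.128.0/19
  90.41.160.0/19
  90.41.192.0/19
  90.41.224.0/19
Subnets: 90.41.128.0/19, 90.41.160.0/19, 90.41.192.0/19, 90.41.224.0/19


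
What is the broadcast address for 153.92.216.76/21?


Network: 153.92.216.0/21
Host bits = 11
Set all host bits to 1:
Broadcast: 153.92.223.255


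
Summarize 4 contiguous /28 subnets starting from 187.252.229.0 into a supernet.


Original prefix: /28
Number of subnets: 4 = 2^2
New prefix = 28 - 2 = 26
Supernet: 187.252.229.0/26


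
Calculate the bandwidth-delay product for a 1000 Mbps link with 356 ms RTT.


BDP = bandwidth * RTT
= 1000 Mbps * 356 ms
= 1000 * 1e6 * 356 / 1000 bits
= 356000000 bits
= 44500000 bytes
= 43457.0312 KB
BDP = 356000000 bits (44500000 bytes)


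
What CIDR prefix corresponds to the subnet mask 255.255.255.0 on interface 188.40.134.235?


Binary: 11111111.11111111.11111111.00000000
Count leading 1s
Prefix: /24


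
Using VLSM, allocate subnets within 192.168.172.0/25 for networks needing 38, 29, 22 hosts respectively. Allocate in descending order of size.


38 hosts -> /26 (62 usable): 192.168.172.0/26
29 hosts -> /27 (30 usable): 192.168.172.64/27
22 hosts -> /27 (30 usable): 192.168.172.96/27
Allocation: 192.168.172.0/26 (38 hosts, 62 usable); 192.168.172.64/27 (29 hosts, 30 usable); 192.168.172.96/27 (22 hosts, 30 usable)


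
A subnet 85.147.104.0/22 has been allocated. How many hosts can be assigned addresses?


Host bits = 32 - 22 = 10
Total addresses = 2^10 = 1024
Usable = total - 2 (network and broadcast)
Usable hosts: 1022


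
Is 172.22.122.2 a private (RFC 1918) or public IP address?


RFC 1918 private ranges:
  10.0.0.0/8 (10.0.0.0 - 10.255.255.255)
  172.16.0.0/12 (172.16.0.0 - 172.31.255.255)
  192.168.0.0/16 (192.168.0.0 - 192.168.255.255)
Private (in 172.16.0.0/12)


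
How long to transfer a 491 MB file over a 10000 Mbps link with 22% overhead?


Effective throughput = 10000 * (1 - 22/100) = 7800 Mbps
File size in Mb = 491 * 8 = 3928 Mb
Time = 3928 / 7800
Time = 0.5036 seconds


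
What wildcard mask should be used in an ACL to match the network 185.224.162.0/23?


Subnet mask: 255.255.254.0
Wildcard = 255.255.255.255 - subnet mask
255 - 255 = 0
255 - 255 = 0
255 - 254 = 1
255 - 0 = 255
Wildcard: 0.0.1.255


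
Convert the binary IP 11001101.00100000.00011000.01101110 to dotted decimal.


11001101 = 205
00100000 = 32
00011000 = 24
01101110 = 110
IP: 205.32.24.110


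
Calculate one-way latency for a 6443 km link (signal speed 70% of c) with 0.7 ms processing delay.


Speed = 0.7 * 3e5 km/s = 210000 km/s
Propagation delay = 6443 / 210000 = 0.0307 s = 30.681 ms
Processing delay = 0.7 ms
Total one-way latency = 31.381 ms


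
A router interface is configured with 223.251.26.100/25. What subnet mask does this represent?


/25 means 25 network bits, 7 host bits
Binary: 11111111111111111111111110000000
Mask: 255.255.255.128


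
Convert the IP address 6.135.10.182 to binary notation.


6 = 00000110
135 = 10000111
10 = 00001010
182 = 10110110
Binary: 00000110.10000111.00001010.10110110


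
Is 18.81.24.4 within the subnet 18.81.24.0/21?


Subnet network: 18.81.24.0
Test IP AND mask: 18.81.24.0
Yes, 18.81.24.4 is in 18.81.24.0/21


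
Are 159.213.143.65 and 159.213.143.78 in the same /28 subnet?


Mask: 255.255.255.240
159.213.143.65 AND mask = 159.213.143.64
159.213.143.78 AND mask = 159.213.143.64
Yes, same subnet (159.213.143.64)


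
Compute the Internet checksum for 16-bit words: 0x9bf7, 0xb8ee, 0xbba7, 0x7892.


Sum all words (with carry folding):
+ 0x9bf7 = 0x9bf7
+ 0xb8ee = 0x54e6
+ 0xbba7 = 0x108e
+ 0x7892 = 0x8920
One's complement: ~0x8920
Checksum = 0x76df


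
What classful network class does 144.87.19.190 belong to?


First octet: 144
Binary: 10010000
10xxxxxx -> Class B (128-191)
Class B, default mask 255.255.0.0 (/16)


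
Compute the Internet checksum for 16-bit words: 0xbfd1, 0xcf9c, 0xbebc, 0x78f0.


Sum all words (with carry folding):
+ 0xbfd1 = 0xbfd1
+ 0xcf9c = 0x8f6e
+ 0xbebc = 0x4e2b
+ 0x78f0 = 0xc71b
One's complement: ~0xc71b
Checksum = 0x38e4


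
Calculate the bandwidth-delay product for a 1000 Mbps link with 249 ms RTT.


BDP = bandwidth * RTT
= 1000 Mbps * 249 ms
= 1000 * 1e6 * 249 / 1000 bits
= 249000000 bits
= 31125000 bytes
= 30395.5078 KB
BDP = 249000000 bits (31125000 bytes)


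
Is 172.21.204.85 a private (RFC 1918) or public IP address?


RFC 1918 private ranges:
  10.0.0.0/8 (10.0.0.0 - 10.255.255.255)
  172.16.0.0/12 (172.16.0.0 - 172.31.255.255)
  192.168.0.0/16 (192.168.0.0 - 192.168.255.255)
Private (in 172.16.0.0/12)


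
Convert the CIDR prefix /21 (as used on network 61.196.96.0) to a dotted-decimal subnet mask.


/21 means 21 network bits, 11 host bits
Binary: 11111111111111111111100000000000
Mask: 255.255.248.0


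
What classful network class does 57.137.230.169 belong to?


First octet: 57
Binary: 00111001
0xxxxxxx -> Class A (1-126)
Class A, default mask 255.0.0.0 (/8)


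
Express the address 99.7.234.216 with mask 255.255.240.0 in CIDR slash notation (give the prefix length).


Binary: 11111111.11111111.11110000.00000000
Count leading 1s
Prefix: /20


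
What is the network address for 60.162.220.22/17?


IP:   00111100.10100010.11011100.00010110
Mask: 11111111.11111111.10000000.00000000
AND operation:
Net:  00111100.10100010.10000000.00000000
Network: 60.162.128.0/17


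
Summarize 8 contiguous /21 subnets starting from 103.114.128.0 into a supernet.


Original prefix: /21
Number of subnets: 8 = 2^3
New prefix = 21 - 3 = 18
Supernet: 103.114.128.0/18


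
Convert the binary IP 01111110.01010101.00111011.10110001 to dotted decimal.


01111110 = 126
01010101 = 85
00111011 = 59
10110001 = 177
IP: 126.85.59.177


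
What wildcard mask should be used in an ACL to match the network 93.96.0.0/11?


Subnet mask: 255.224.0.0
Wildcard = 255.255.255.255 - subnet mask
255 - 255 = 0
255 - 224 = 31
255 - 0 = 255
255 - 0 = 255
Wildcard: 0.31.255.255


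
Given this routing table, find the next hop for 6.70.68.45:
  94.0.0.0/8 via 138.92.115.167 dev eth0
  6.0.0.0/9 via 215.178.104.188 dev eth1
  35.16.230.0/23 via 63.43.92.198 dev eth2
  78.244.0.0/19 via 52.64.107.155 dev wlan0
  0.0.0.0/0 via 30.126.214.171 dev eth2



Longest prefix match for 6.70.68.45:
  /8 94.0.0.0: no
  /9 6.0.0.0: MATCH
  /23 35.16.230.0: no
  /19 78.244.0.0: no
  /0 0.0.0.0: MATCH
Selected: next-hop 215.178.104.188 via eth1 (matched /9)


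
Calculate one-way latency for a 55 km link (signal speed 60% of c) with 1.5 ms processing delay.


Speed = 0.6 * 3e5 km/s = 180000 km/s
Propagation delay = 55 / 180000 = 0.0003 s = 0.3056 ms
Processing delay = 1.5 ms
Total one-way latency = 1.8056 ms


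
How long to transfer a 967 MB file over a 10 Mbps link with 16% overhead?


Effective throughput = 10 * (1 - 16/100) = 8.4 Mbps
File size in Mb = 967 * 8 = 7736 Mb
Time = 7736 / 8.4
Time = 920.9524 seconds


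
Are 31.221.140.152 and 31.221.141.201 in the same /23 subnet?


Mask: 255.255.254.0
31.221.140.152 AND mask = 31.221.140.0
31.221.141.201 AND mask = 31.221.140.0
Yes, same subnet (31.221.140.0)


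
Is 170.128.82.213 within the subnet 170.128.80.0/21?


Subnet network: 170.128.80.0
Test IP AND mask: 170.128.80.0
Yes, 170.128.82.213 is in 170.128.80.0/21


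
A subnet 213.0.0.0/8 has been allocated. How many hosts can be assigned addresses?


Host bits = 32 - 8 = 24
Total addresses = 2^24 = 16777216
Usable = total - 2 (network and broadcast)
Usable hosts: 16777214


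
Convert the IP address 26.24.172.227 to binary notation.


26 = 00011010
24 = 00011000
172 = 10101100
227 = 11100011
Binary: 00011010.00011000.10101100.11100011


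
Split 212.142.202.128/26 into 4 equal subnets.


New prefix = 26 + 2 = 28
Each subnet has 16 addresses
  212.142.202.128/28
  212.142.202.144/28
  212.142.202.160/28
  212.142.202.176/28
Subnets: 212.142.202.128/28, 212.142.202.144/28, 212.142.202.160/28, 212.142.202.176/28


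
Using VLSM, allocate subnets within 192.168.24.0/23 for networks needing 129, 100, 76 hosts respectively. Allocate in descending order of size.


129 hosts -> /24 (254 usable): 192.168.24.0/24
100 hosts -> /25 (126 usable): 192.168.25.0/25
76 hosts -> /25 (126 usable): 192.168.25.128/25
Allocation: 192.168.24.0/24 (129 hosts, 254 usable); 192.168.25.0/25 (100 hosts, 126 usable); 192.168.25.128/25 (76 hosts, 126 usable)


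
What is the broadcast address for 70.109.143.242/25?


Network: 70.109.143.128/25
Host bits = 7
Set all host bits to 1:
Broadcast: 70.109.143.255


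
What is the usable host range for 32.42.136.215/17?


Network: 32.42.128.0
Broadcast: 32.42.255.255
First usable = network + 1
Last usable = broadcast - 1
Range: 32.42.128.1 to 32.42.255.254


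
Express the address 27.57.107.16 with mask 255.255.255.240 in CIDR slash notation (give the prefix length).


Binary: 11111111.11111111.11111111.11110000
Count leading 1s
Prefix: /28


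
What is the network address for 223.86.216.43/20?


IP:   11011111.01010110.11011000.00101011
Mask: 11111111.11111111.11110000.00000000
AND operation:
Net:  11011111.01010110.11010000.00000000
Network: 223.86.208.0/20


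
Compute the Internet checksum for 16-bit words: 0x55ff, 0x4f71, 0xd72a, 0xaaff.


Sum all words (with carry folding):
+ 0x55ff = 0x55ff
+ 0x4f71 = 0xa570
+ 0xd72a = 0x7c9b
+ 0xaaff = 0x279b
One's complement: ~0x279b
Checksum = 0xd864


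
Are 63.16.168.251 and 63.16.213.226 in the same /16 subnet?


Mask: 255.255.0.0
63.16.168.251 AND mask = 63.16.0.0
63.16.213.226 AND mask = 63.16.0.0
Yes, same subnet (63.16.0.0)


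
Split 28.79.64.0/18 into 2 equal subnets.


New prefix = 18 + 1 = 19
Each subnet has 8192 addresses
  28.79.64.0/19
  28.79.96.0/19
Subnets: 28.79.64.0/19, 28.79.96.0/19


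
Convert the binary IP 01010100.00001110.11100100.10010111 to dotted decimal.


01010100 = 84
00001110 = 14
11100100 = 228
10010111 = 151
IP: 84.14.228.151


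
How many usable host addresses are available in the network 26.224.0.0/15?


Host bits = 32 - 15 = 17
Total addresses = 2^17 = 131072
Usable = total - 2 (network and broadcast)
Usable hosts: 131070


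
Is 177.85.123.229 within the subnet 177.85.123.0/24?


Subnet network: 177.85.123.0
Test IP AND mask: 177.85.123.0
Yes, 177.85.123.229 is in 177.85.123.0/24


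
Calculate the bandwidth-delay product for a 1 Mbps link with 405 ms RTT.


BDP = bandwidth * RTT
= 1 Mbps * 405 ms
= 1 * 1e6 * 405 / 1000 bits
= 405000 bits
= 50625 bytes
= 49.4385 KB
BDP = 405000 bits (50625 bytes)


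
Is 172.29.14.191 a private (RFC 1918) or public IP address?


RFC 1918 private ranges:
  10.0.0.0/8 (10.0.0.0 - 10.255.255.255)
  172.16.0.0/12 (172.16.0.0 - 172.31.255.255)
  192.168.0.0/16 (192.168.0.0 - 192.168.255.255)
Private (in 172.16.0.0/12)


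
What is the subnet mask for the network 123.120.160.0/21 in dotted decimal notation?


/21 means 21 network bits, 11 host bits
Binary: 11111111111111111111100000000000
Mask: 255.255.248.0


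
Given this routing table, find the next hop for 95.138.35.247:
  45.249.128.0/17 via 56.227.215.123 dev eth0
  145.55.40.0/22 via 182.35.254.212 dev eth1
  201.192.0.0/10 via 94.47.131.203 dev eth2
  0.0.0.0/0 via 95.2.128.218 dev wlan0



Longest prefix match for 95.138.35.247:
  /17 45.249.128.0: no
  /22 145.55.40.0: no
  /10 201.192.0.0: no
  /0 0.0.0.0: MATCH
Selected: next-hop 95.2.128.218 via wlan0 (matched /0)


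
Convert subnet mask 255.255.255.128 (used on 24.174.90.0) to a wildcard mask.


Subnet mask: 255.255.255.128
Wildcard = 255.255.255.255 - subnet mask
255 - 255 = 0
255 - 255 = 0
255 - 255 = 0
255 - 128 = 127
Wildcard: 0.0.0.127


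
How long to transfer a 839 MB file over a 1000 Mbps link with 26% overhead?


Effective throughput = 1000 * (1 - 26/100) = 740 Mbps
File size in Mb = 839 * 8 = 6712 Mb
Time = 6712 / 740
Time = 9.0703 seconds


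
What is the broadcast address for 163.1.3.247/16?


Network: 163.1.0.0/16
Host bits = 16
Set all host bits to 1:
Broadcast: 163.1.255.255


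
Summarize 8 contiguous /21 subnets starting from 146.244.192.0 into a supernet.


Original prefix: /21
Number of subnets: 8 = 2^3
New prefix = 21 - 3 = 18
Supernet: 146.244.192.0/18


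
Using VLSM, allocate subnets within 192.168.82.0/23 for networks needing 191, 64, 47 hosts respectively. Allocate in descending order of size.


191 hosts -> /24 (254 usable): 192.168.82.0/24
64 hosts -> /25 (126 usable): 192.168.83.0/25
47 hosts -> /26 (62 usable): 192.168.83.128/26
Allocation: 192.168.82.0/24 (191 hosts, 254 usable); 192.168.83.0/25 (64 hosts, 126 usable); 192.168.83.128/26 (47 hosts, 62 usable)


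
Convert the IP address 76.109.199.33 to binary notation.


76 = 01001100
109 = 01101101
199 = 11000111
33 = 00100001
Binary: 01001100.01101101.11000111.00100001


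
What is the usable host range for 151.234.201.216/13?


Network: 151.232.0.0
Broadcast: 151.239.255.255
First usable = network + 1
Last usable = broadcast - 1
Range: 151.232.0.1 to 151.239.255.254


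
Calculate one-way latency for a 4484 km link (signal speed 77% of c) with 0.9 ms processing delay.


Speed = 0.77 * 3e5 km/s = 231000 km/s
Propagation delay = 4484 / 231000 = 0.0194 s = 19.4113 ms
Processing delay = 0.9 ms
Total one-way latency = 20.3113 ms


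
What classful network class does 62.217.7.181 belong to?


First octet: 62
Binary: 00111110
0xxxxxxx -> Class A (1-126)
Class A, default mask 255.0.0.0 (/8)


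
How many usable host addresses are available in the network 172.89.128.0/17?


Host bits = 32 - 17 = 15
Total addresses = 2^15 = 32768
Usable = total - 2 (network and broadcast)
Usable hosts: 32766


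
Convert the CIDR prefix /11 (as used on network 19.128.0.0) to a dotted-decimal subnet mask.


/11 means 11 network bits, 21 host bits
Binary: 11111111111000000000000000000000
Mask: 255.224.0.0


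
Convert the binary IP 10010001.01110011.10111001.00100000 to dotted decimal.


10010001 = 145
01110011 = 115
10111001 = 185
00100000 = 32
IP: 145.115.185.32


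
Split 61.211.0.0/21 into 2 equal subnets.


New prefix = 21 + 1 = 22
Each subnet has 1024 addresses
  61.211.0.0/22
  61.211.4.0/22
Subnets: 61.211.0.0/22, 61.211.4.0/22


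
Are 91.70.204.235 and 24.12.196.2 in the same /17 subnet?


Mask: 255.255.128.0
91.70.204.235 AND mask = 91.70.128.0
24.12.196.2 AND mask = 24.12.128.0
No, different subnets (91.70.128.0 vs 24.12.128.0)


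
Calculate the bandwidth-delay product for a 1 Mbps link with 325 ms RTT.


BDP = bandwidth * RTT
= 1 Mbps * 325 ms
= 1 * 1e6 * 325 / 1000 bits
= 325000 bits
= 40625 bytes
= 39.6729 KB
BDP = 325000 bits (40625 bytes)


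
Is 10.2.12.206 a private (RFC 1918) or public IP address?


RFC 1918 private ranges:
  10.0.0.0/8 (10.0.0.0 - 10.255.255.255)
  172.16.0.0/12 (172.16.0.0 - 172.31.255.255)
  192.168.0.0/16 (192.168.0.0 - 192.168.255.255)
Private (in 10.0.0.0/8)


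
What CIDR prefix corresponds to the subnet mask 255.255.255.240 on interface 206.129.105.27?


Binary: 11111111.11111111.11111111.11110000
Count leading 1s
Prefix: /28


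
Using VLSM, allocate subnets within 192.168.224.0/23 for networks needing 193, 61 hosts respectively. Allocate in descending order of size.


193 hosts -> /24 (254 usable): 192.168.224.0/24
61 hosts -> /26 (62 usable): 192.168.225.0/26
Allocation: 192.168.224.0/24 (193 hosts, 254 usable); 192.168.225.0/26 (61 hosts, 62 usable)


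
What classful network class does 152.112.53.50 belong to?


First octet: 152
Binary: 10011000
10xxxxxx -> Class B (128-191)
Class B, default mask 255.255.0.0 (/16)


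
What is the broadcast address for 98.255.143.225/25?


Network: 98.255.143.128/25
Host bits = 7
Set all host bits to 1:
Broadcast: 98.255.143.255


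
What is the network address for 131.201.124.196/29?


IP:   10000011.11001001.01111100.11000100
Mask: 11111111.11111111.11111111.11111000
AND operation:
Net:  10000011.11001001.01111100.11000000
Network: 131.201.124.192/29


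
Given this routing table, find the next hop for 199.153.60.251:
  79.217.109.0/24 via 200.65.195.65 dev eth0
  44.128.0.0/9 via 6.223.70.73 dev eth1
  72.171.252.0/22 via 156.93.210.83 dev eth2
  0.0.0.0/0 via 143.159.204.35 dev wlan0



Longest prefix match for 199.153.60.251:
  /24 79.217.109.0: no
  /9 44.128.0.0: no
  /22 72.171.252.0: no
  /0 0.0.0.0: MATCH
Selected: next-hop 143.159.204.35 via wlan0 (matched /0)


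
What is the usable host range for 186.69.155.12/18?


Network: 186.69.128.0
Broadcast: 186.69.191.255
First usable = network + 1
Last usable = broadcast - 1
Range: 186.69.128.1 to 186.69.191.254


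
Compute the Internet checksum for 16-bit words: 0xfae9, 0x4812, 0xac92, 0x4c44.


Sum all words (with carry folding):
+ 0xfae9 = 0xfae9
+ 0x4812 = 0x42fc
+ 0xac92 = 0xef8e
+ 0x4c44 = 0x3bd3
One's complement: ~0x3bd3
Checksum = 0xc42c


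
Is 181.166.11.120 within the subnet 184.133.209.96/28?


Subnet network: 184.133.209.96
Test IP AND mask: 181.166.11.112
No, 181.166.11.120 is not in 184.133.209.96/28


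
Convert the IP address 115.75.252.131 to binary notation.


115 = 01110011
75 = 01001011
252 = 11111100
131 = 10000011
Binary: 01110011.01001011.11111100.10000011


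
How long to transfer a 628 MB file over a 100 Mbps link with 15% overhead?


Effective throughput = 100 * (1 - 15/100) = 85 Mbps
File size in Mb = 628 * 8 = 5024 Mb
Time = 5024 / 85
Time = 59.1059 seconds


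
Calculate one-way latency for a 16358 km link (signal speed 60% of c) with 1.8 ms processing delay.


Speed = 0.6 * 3e5 km/s = 180000 km/s
Propagation delay = 16358 / 180000 = 0.0909 s = 90.8778 ms
Processing delay = 1.8 ms
Total one-way latency = 92.6778 ms


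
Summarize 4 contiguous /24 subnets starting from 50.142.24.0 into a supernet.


Original prefix: /24
Number of subnets: 4 = 2^2
New prefix = 24 - 2 = 22
Supernet: 50.142.24.0/22


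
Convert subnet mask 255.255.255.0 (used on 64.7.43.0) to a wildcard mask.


Subnet mask: 255.255.255.0
Wildcard = 255.255.255.255 - subnet mask
255 - 255 = 0
255 - 255 = 0
255 - 255 = 0
255 - 0 = 255
Wildcard: 0.0.0.255


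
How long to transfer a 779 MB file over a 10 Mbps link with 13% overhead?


Effective throughput = 10 * (1 - 13/100) = 8.7 Mbps
File size in Mb = 779 * 8 = 6232 Mb
Time = 6232 / 8.7
Time = 716.3218 seconds


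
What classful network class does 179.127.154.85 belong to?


First octet: 179
Binary: 10110011
10xxxxxx -> Class B (128-191)
Class B, default mask 255.255.0.0 (/16)


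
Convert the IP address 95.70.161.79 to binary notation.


95 = 01011111
70 = 01000110
161 = 10100001
79 = 01001111
Binary: 01011111.01000110.10100001.01001111


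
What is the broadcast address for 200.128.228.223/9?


Network: 200.128.0.0/9
Host bits = 23
Set all host bits to 1:
Broadcast: 200.255.255.255


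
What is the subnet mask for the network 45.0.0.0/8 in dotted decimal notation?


/8 means 8 network bits, 24 host bits
Binary: 11111111000000000000000000000000
Mask: 255.0.0.0


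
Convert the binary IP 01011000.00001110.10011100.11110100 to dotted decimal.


01011000 = 88
00001110 = 14
10011100 = 156
11110100 = 244
IP: 88.14.156.244


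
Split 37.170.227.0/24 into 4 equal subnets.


New prefix = 24 + 2 = 26
Each subnet has 64 addresses
  37.170.227.0/26
  37.170.227.64/26
  37.170.227.128/26
  37.170.227.192/26
Subnets: 37.170.227.0/26, 37.170.227.64/26, 37.170.227.128/26, 37.170.227.192/26


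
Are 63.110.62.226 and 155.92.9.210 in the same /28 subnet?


Mask: 255.255.255.240
63.110.62.226 AND mask = 63.110.62.224
155.92.9.210 AND mask = 155.92.9.208
No, different subnets (63.110.62.224 vs 155.92.9.208)


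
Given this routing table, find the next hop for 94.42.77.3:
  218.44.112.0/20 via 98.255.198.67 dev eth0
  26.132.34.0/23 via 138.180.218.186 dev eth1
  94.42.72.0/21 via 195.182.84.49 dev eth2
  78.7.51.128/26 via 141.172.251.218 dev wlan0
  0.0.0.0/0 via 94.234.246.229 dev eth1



Longest prefix match for 94.42.77.3:
  /20 218.44.112.0: no
  /23 26.132.34.0: no
  /21 94.42.72.0: MATCH
  /26 78.7.51.128: no
  /0 0.0.0.0: MATCH
Selected: next-hop 195.182.84.49 via eth2 (matched /21)


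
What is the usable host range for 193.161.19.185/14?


Network: 193.160.0.0
Broadcast: 193.163.255.255
First usable = network + 1
Last usable = broadcast - 1
Range: 193.160.0.1 to 193.163.255.254


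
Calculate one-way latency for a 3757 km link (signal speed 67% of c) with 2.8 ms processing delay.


Speed = 0.67 * 3e5 km/s = 201000 km/s
Propagation delay = 3757 / 201000 = 0.0187 s = 18.6915 ms
Processing delay = 2.8 ms
Total one-way latency = 21.4915 ms
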